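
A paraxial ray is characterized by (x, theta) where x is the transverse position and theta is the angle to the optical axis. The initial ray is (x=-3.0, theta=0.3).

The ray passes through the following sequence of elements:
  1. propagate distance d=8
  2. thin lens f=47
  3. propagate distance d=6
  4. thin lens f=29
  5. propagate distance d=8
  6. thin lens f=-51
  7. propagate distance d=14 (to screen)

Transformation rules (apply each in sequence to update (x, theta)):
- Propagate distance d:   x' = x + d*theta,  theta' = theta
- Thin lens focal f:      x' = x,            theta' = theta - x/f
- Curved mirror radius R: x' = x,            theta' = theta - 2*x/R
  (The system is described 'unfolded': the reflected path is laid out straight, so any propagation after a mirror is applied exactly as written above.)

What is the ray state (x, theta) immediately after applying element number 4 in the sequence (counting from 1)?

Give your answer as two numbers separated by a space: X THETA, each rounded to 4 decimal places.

Answer: 1.2766 0.2687

Derivation:
Initial: x=-3.0000 theta=0.3000
After 1 (propagate distance d=8): x=-0.6000 theta=0.3000
After 2 (thin lens f=47): x=-0.6000 theta=147/470 (≈0.3128)
After 3 (propagate distance d=6): x=60/47 (≈1.2766) theta=147/470 (≈0.3128)
After 4 (thin lens f=29): x=60/47 (≈1.2766) theta=3663/13630 (≈0.2687)
Rounded to 4 decimal places: x = 1.2766, theta = 0.2687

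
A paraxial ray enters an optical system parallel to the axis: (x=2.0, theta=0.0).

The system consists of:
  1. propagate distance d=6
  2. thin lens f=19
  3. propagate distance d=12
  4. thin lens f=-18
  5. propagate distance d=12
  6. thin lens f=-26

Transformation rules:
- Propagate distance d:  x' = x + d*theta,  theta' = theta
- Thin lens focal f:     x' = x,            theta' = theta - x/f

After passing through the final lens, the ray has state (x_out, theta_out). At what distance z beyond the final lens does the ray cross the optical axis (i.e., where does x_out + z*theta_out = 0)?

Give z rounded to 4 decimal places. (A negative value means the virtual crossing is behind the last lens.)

Initial: x=2.0000 theta=0.0000
After 1 (propagate distance d=6): x=2.0000 theta=0.0000
After 2 (thin lens f=19): x=2.0000 theta=-2/19 (≈-0.1053)
After 3 (propagate distance d=12): x=14/19 (≈0.7368) theta=-2/19 (≈-0.1053)
After 4 (thin lens f=-18): x=14/19 (≈0.7368) theta=-11/171 (≈-0.0643)
After 5 (propagate distance d=12): x=-2/57 (≈-0.0351) theta=-11/171 (≈-0.0643)
After 6 (thin lens f=-26): x=-2/57 (≈-0.0351) theta=-146/2223 (≈-0.0657)
z_focus = -x_out/theta_out = -(-2/57)/(-146/2223) = -39/73 ≈ -0.5342
Rounded to 4 decimal places: z = -0.5342

Answer: -0.5342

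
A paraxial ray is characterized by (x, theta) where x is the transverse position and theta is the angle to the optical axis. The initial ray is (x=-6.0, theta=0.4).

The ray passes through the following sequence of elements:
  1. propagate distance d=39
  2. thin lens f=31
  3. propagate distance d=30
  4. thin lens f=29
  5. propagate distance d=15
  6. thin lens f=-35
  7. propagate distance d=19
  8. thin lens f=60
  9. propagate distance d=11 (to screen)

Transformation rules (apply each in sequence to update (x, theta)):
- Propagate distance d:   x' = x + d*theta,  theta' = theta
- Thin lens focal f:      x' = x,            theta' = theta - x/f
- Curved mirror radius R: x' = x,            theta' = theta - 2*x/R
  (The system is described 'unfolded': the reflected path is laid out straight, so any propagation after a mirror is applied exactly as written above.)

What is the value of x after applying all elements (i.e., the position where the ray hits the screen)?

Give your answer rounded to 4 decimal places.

Answer: 2.6277

Derivation:
Initial: x=-6.0000 theta=0.4000
After 1 (propagate distance d=39): x=9.6000 theta=0.4000
After 2 (thin lens f=31): x=9.6000 theta=14/155 (≈0.0903)
After 3 (propagate distance d=30): x=1908/155 (≈12.3097) theta=14/155 (≈0.0903)
After 4 (thin lens f=29): x=1908/155 (≈12.3097) theta=-1502/4495 (≈-0.3341)
After 5 (propagate distance d=15): x=32802/4495 (≈7.2974) theta=-1502/4495 (≈-0.3341)
After 6 (thin lens f=-35): x=32802/4495 (≈7.2974) theta=-2824/22475 (≈-0.1257)
After 7 (propagate distance d=19): x=110354/22475 (≈4.9101) theta=-2824/22475 (≈-0.1257)
After 8 (thin lens f=60): x=110354/22475 (≈4.9101) theta=-139897/674250 (≈-0.2075)
After 9 (propagate distance d=11 (to screen)): x=1771753/674250 (≈2.6277) theta=-139897/674250 (≈-0.2075)
Rounded to 4 decimal places: x = 2.6277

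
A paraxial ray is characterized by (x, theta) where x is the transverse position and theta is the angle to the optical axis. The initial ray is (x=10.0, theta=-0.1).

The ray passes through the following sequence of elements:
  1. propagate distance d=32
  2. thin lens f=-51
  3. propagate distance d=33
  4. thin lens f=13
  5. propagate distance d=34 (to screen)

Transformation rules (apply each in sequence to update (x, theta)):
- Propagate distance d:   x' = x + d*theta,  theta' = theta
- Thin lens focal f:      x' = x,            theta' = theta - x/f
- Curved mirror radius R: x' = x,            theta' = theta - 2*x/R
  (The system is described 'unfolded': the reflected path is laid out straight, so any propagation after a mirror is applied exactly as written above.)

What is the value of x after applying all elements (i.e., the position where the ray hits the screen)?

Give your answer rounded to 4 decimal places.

Answer: -11.6282

Derivation:
Initial: x=10.0000 theta=-0.1000
After 1 (propagate distance d=32): x=6.8000 theta=-0.1000
After 2 (thin lens f=-51): x=6.8000 theta=1/30 (≈0.0333)
After 3 (propagate distance d=33): x=7.9000 theta=1/30 (≈0.0333)
After 4 (thin lens f=13): x=7.9000 theta=-112/195 (≈-0.5744)
After 5 (propagate distance d=34 (to screen)): x=-907/78 (≈-11.6282) theta=-112/195 (≈-0.5744)
Rounded to 4 decimal places: x = -11.6282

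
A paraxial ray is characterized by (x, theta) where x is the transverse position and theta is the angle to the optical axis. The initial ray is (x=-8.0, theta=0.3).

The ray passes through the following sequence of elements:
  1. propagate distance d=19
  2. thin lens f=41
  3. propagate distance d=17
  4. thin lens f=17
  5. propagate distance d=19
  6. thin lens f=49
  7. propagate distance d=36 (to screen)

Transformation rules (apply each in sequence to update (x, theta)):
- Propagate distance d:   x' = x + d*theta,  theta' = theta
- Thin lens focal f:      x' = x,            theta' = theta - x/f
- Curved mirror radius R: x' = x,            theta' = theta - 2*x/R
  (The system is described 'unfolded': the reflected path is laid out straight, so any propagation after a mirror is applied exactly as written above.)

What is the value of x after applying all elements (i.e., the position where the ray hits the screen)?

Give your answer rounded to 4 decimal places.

Initial: x=-8.0000 theta=0.3000
After 1 (propagate distance d=19): x=-2.3000 theta=0.3000
After 2 (thin lens f=41): x=-2.3000 theta=73/205 (≈0.3561)
After 3 (propagate distance d=17): x=1539/410 (≈3.7537) theta=73/205 (≈0.3561)
After 4 (thin lens f=17): x=1539/410 (≈3.7537) theta=23/170 (≈0.1353)
After 5 (propagate distance d=19): x=4408/697 (≈6.3242) theta=23/170 (≈0.1353)
After 6 (thin lens f=49): x=4408/697 (≈6.3242) theta=2127/341530 (≈0.0062)
After 7 (propagate distance d=36 (to screen)): x=1118246/170765 (≈6.5484) theta=2127/341530 (≈0.0062)
Rounded to 4 decimal places: x = 6.5484

Answer: 6.5484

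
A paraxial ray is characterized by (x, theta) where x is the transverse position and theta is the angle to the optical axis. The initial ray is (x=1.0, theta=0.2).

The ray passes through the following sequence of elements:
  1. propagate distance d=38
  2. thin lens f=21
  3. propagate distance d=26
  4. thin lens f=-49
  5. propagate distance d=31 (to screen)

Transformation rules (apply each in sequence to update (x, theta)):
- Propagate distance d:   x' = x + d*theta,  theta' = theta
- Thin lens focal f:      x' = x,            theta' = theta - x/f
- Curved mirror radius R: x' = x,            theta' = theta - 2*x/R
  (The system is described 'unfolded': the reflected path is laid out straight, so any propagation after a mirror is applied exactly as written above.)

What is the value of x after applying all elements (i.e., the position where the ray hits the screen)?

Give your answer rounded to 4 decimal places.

Answer: -1.3485

Derivation:
Initial: x=1.0000 theta=0.2000
After 1 (propagate distance d=38): x=8.6000 theta=0.2000
After 2 (thin lens f=21): x=8.6000 theta=-22/105 (≈-0.2095)
After 3 (propagate distance d=26): x=331/105 (≈3.1524) theta=-22/105 (≈-0.2095)
After 4 (thin lens f=-49): x=331/105 (≈3.1524) theta=-249/1715 (≈-0.1452)
After 5 (propagate distance d=31 (to screen)): x=-6938/5145 (≈-1.3485) theta=-249/1715 (≈-0.1452)
Rounded to 4 decimal places: x = -1.3485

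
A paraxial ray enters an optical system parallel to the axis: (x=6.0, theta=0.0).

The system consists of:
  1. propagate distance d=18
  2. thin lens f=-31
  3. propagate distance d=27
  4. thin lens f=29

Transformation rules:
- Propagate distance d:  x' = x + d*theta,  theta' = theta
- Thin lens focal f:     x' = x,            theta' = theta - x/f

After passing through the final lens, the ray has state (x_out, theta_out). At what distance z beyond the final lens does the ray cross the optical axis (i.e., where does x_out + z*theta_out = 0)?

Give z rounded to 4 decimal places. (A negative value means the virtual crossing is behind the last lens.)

Answer: 58.0000

Derivation:
Initial: x=6.0000 theta=0.0000
After 1 (propagate distance d=18): x=6.0000 theta=0.0000
After 2 (thin lens f=-31): x=6.0000 theta=6/31 (≈0.1935)
After 3 (propagate distance d=27): x=348/31 (≈11.2258) theta=6/31 (≈0.1935)
After 4 (thin lens f=29): x=348/31 (≈11.2258) theta=-6/31 (≈-0.1935)
z_focus = -x_out/theta_out = -(348/31)/(-6/31) = 58.0000
Rounded to 4 decimal places: z = 58.0000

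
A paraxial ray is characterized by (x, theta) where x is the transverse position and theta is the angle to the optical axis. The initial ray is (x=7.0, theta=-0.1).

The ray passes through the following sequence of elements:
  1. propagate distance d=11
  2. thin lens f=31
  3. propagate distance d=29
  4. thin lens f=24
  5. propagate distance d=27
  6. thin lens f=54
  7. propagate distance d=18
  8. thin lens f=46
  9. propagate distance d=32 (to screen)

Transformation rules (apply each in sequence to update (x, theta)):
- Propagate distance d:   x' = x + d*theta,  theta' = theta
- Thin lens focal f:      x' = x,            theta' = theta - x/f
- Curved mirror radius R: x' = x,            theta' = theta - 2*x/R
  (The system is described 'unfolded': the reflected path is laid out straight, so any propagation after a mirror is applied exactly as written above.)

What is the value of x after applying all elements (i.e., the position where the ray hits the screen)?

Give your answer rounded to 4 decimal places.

Initial: x=7.0000 theta=-0.1000
After 1 (propagate distance d=11): x=5.9000 theta=-0.1000
After 2 (thin lens f=31): x=5.9000 theta=-9/31 (≈-0.2903)
After 3 (propagate distance d=29): x=-781/310 (≈-2.5194) theta=-9/31 (≈-0.2903)
After 4 (thin lens f=24): x=-781/310 (≈-2.5194) theta=-1379/7440 (≈-0.1853)
After 5 (propagate distance d=27): x=-18659/2480 (≈-7.5238) theta=-1379/7440 (≈-0.1853)
After 6 (thin lens f=54): x=-18659/2480 (≈-7.5238) theta=-6163/133920 (≈-0.0460)
After 7 (propagate distance d=18): x=-3107/372 (≈-8.3522) theta=-6163/133920 (≈-0.0460)
After 8 (thin lens f=46): x=-3107/372 (≈-8.3522) theta=417511/3080160 (≈0.1355)
After 9 (propagate distance d=32 (to screen)): x=-1545701/385020 (≈-4.0146) theta=417511/3080160 (≈0.1355)
Rounded to 4 decimal places: x = -4.0146

Answer: -4.0146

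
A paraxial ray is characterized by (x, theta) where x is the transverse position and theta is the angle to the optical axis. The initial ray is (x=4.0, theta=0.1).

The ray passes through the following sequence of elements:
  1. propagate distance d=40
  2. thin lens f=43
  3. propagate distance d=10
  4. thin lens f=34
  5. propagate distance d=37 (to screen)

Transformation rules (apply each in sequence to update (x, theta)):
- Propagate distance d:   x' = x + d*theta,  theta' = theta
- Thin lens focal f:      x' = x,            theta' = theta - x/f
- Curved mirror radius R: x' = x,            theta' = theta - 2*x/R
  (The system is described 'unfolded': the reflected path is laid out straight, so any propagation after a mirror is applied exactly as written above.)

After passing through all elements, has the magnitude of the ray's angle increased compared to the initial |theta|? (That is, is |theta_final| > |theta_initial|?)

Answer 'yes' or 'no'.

Initial: x=4.0000 theta=0.1000
After 1 (propagate distance d=40): x=8.0000 theta=0.1000
After 2 (thin lens f=43): x=8.0000 theta=-37/430 (≈-0.0860)
After 3 (propagate distance d=10): x=307/43 (≈7.1395) theta=-37/430 (≈-0.0860)
After 4 (thin lens f=34): x=307/43 (≈7.1395) theta=-1082/3655 (≈-0.2960)
After 5 (propagate distance d=37 (to screen)): x=-13939/3655 (≈-3.8137) theta=-1082/3655 (≈-0.2960)
|theta_initial|=0.1000 |theta_final|=1082/3655 (≈0.2960) -> increased

Answer: yes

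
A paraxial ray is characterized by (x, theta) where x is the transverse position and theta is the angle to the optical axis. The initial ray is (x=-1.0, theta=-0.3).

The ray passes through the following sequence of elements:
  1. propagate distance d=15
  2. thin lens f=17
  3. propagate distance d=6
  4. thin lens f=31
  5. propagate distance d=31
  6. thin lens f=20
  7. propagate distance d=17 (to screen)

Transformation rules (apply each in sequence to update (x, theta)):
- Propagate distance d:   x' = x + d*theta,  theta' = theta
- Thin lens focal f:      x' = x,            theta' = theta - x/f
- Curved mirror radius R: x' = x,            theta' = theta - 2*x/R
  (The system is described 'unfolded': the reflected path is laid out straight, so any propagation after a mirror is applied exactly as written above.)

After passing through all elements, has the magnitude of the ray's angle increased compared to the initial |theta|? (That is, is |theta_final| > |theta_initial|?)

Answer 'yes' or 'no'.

Initial: x=-1.0000 theta=-0.3000
After 1 (propagate distance d=15): x=-5.5000 theta=-0.3000
After 2 (thin lens f=17): x=-5.5000 theta=2/85 (≈0.0235)
After 3 (propagate distance d=6): x=-911/170 (≈-5.3588) theta=2/85 (≈0.0235)
After 4 (thin lens f=31): x=-911/170 (≈-5.3588) theta=207/1054 (≈0.1964)
After 5 (propagate distance d=31): x=62/85 (≈0.7294) theta=207/1054 (≈0.1964)
After 6 (thin lens f=20): x=62/85 (≈0.7294) theta=2107/13175 (≈0.1599)
After 7 (propagate distance d=17 (to screen)): x=45429/13175 (≈3.4481) theta=2107/13175 (≈0.1599)
|theta_initial|=0.3000 |theta_final|=2107/13175 (≈0.1599) -> not increased

Answer: no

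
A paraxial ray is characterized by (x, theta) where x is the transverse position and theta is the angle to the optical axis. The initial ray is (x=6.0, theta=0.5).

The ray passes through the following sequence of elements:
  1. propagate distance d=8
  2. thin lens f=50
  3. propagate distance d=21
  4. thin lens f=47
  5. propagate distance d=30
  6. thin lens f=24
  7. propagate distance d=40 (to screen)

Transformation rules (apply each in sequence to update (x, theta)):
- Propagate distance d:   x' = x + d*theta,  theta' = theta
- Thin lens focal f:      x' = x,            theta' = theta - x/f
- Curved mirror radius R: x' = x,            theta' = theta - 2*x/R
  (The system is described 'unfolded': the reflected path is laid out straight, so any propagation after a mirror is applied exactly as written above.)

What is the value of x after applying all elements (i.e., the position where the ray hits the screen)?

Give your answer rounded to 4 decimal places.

Initial: x=6.0000 theta=0.5000
After 1 (propagate distance d=8): x=10.0000 theta=0.5000
After 2 (thin lens f=50): x=10.0000 theta=0.3000
After 3 (propagate distance d=21): x=16.3000 theta=0.3000
After 4 (thin lens f=47): x=16.3000 theta=-11/235 (≈-0.0468)
After 5 (propagate distance d=30): x=7001/470 (≈14.8957) theta=-11/235 (≈-0.0468)
After 6 (thin lens f=24): x=7001/470 (≈14.8957) theta=-7529/11280 (≈-0.6675)
After 7 (propagate distance d=40 (to screen)): x=-8321/705 (≈-11.8028) theta=-7529/11280 (≈-0.6675)
Rounded to 4 decimal places: x = -11.8028

Answer: -11.8028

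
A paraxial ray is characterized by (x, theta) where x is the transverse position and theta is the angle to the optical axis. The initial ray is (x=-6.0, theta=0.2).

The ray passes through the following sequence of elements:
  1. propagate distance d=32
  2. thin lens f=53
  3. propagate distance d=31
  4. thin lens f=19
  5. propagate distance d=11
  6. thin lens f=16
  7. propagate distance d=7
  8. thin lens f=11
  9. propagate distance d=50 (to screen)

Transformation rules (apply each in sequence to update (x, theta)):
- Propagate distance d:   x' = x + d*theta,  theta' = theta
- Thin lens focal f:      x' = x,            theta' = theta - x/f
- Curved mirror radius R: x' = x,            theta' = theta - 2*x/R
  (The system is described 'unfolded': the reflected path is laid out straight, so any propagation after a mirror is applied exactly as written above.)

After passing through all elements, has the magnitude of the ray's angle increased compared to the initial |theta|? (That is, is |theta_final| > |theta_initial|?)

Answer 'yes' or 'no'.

Answer: yes

Derivation:
Initial: x=-6.0000 theta=0.2000
After 1 (propagate distance d=32): x=0.4000 theta=0.2000
After 2 (thin lens f=53): x=0.4000 theta=51/265 (≈0.1925)
After 3 (propagate distance d=31): x=1687/265 (≈6.3660) theta=51/265 (≈0.1925)
After 4 (thin lens f=19): x=1687/265 (≈6.3660) theta=-718/5035 (≈-0.1426)
After 5 (propagate distance d=11): x=4831/1007 (≈4.7974) theta=-718/5035 (≈-0.1426)
After 6 (thin lens f=16): x=4831/1007 (≈4.7974) theta=-35643/80560 (≈-0.4424)
After 7 (propagate distance d=7): x=136979/80560 (≈1.7003) theta=-35643/80560 (≈-0.4424)
After 8 (thin lens f=11): x=136979/80560 (≈1.7003) theta=-132263/221540 (≈-0.5970)
After 9 (propagate distance d=50 (to screen)): x=-24945831/886160 (≈-28.1505) theta=-132263/221540 (≈-0.5970)
|theta_initial|=0.2000 |theta_final|=132263/221540 (≈0.5970) -> increased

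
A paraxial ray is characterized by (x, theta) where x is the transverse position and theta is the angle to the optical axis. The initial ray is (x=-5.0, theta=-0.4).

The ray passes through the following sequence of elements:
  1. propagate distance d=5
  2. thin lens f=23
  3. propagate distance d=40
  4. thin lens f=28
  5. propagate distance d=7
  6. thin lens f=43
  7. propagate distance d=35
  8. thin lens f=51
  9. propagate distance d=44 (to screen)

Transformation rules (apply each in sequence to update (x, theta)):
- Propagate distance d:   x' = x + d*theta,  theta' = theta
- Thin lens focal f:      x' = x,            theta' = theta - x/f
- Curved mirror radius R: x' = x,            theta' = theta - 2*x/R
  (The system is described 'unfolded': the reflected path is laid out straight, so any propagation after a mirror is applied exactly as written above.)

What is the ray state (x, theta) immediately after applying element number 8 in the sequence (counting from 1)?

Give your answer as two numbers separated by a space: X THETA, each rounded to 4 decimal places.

Initial: x=-5.0000 theta=-0.4000
After 1 (propagate distance d=5): x=-7.0000 theta=-0.4000
After 2 (thin lens f=23): x=-7.0000 theta=-11/115 (≈-0.0957)
After 3 (propagate distance d=40): x=-249/23 (≈-10.8261) theta=-11/115 (≈-0.0957)
After 4 (thin lens f=28): x=-249/23 (≈-10.8261) theta=937/3220 (≈0.2910)
After 5 (propagate distance d=7): x=-4043/460 (≈-8.7891) theta=937/3220 (≈0.2910)
After 6 (thin lens f=43): x=-4043/460 (≈-8.7891) theta=17148/34615 (≈0.4954)
After 7 (propagate distance d=35): x=169111/19780 (≈8.5496) theta=17148/34615 (≈0.4954)
After 8 (thin lens f=51): x=169111/19780 (≈8.5496) theta=462883/1412292 (≈0.3278)
Rounded to 4 decimal places: x = 8.5496, theta = 0.3278

Answer: 8.5496 0.3278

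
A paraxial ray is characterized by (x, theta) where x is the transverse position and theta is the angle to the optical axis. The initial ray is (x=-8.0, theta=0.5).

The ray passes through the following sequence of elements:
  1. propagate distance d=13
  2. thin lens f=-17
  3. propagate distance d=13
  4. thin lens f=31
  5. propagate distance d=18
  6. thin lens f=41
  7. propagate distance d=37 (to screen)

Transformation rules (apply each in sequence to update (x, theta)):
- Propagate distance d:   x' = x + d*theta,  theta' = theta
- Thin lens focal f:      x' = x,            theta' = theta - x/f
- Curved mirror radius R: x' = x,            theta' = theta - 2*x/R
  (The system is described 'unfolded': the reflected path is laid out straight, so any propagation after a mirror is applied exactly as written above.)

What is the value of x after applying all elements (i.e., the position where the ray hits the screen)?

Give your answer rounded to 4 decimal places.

Answer: 11.5174

Derivation:
Initial: x=-8.0000 theta=0.5000
After 1 (propagate distance d=13): x=-1.5000 theta=0.5000
After 2 (thin lens f=-17): x=-1.5000 theta=7/17 (≈0.4118)
After 3 (propagate distance d=13): x=131/34 (≈3.8529) theta=7/17 (≈0.4118)
After 4 (thin lens f=31): x=131/34 (≈3.8529) theta=303/1054 (≈0.2875)
After 5 (propagate distance d=18): x=9515/1054 (≈9.0275) theta=303/1054 (≈0.2875)
After 6 (thin lens f=41): x=9515/1054 (≈9.0275) theta=1454/21607 (≈0.0673)
After 7 (propagate distance d=37 (to screen)): x=497711/43214 (≈11.5174) theta=1454/21607 (≈0.0673)
Rounded to 4 decimal places: x = 11.5174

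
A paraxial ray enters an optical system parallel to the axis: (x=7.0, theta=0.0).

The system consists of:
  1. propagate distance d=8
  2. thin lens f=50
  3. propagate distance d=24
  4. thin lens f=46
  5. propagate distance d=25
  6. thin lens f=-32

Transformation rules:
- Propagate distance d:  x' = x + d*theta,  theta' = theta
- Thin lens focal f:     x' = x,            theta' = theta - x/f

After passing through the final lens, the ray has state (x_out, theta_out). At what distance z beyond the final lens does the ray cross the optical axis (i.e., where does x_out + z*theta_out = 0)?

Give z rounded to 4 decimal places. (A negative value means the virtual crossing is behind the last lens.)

Initial: x=7.0000 theta=0.0000
After 1 (propagate distance d=8): x=7.0000 theta=0.0000
After 2 (thin lens f=50): x=7.0000 theta=-0.1400
After 3 (propagate distance d=24): x=3.6400 theta=-0.1400
After 4 (thin lens f=46): x=3.6400 theta=-126/575 (≈-0.2191)
After 5 (propagate distance d=25): x=-1057/575 (≈-1.8383) theta=-126/575 (≈-0.2191)
After 6 (thin lens f=-32): x=-1057/575 (≈-1.8383) theta=-5089/18400 (≈-0.2766)
z_focus = -x_out/theta_out = -(-1057/575)/(-5089/18400) = -4832/727 ≈ -6.6465
Rounded to 4 decimal places: z = -6.6465

Answer: -6.6465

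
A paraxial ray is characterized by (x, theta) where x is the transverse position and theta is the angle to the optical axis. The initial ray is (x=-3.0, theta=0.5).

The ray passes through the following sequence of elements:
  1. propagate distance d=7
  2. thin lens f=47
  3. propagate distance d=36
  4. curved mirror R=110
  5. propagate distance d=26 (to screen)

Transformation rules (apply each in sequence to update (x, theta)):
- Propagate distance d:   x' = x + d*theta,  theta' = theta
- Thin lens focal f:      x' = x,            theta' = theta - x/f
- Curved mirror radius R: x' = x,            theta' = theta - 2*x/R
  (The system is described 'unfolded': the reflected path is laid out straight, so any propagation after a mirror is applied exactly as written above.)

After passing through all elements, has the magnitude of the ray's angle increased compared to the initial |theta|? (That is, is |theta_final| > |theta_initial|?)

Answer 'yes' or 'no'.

Answer: no

Derivation:
Initial: x=-3.0000 theta=0.5000
After 1 (propagate distance d=7): x=0.5000 theta=0.5000
After 2 (thin lens f=47): x=0.5000 theta=23/47 (≈0.4894)
After 3 (propagate distance d=36): x=1703/94 (≈18.1170) theta=23/47 (≈0.4894)
After 4 (curved mirror R=110): x=1703/94 (≈18.1170) theta=827/5170 (≈0.1600)
After 5 (propagate distance d=26 (to screen)): x=115167/5170 (≈22.2760) theta=827/5170 (≈0.1600)
|theta_initial|=0.5000 |theta_final|=827/5170 (≈0.1600) -> not increased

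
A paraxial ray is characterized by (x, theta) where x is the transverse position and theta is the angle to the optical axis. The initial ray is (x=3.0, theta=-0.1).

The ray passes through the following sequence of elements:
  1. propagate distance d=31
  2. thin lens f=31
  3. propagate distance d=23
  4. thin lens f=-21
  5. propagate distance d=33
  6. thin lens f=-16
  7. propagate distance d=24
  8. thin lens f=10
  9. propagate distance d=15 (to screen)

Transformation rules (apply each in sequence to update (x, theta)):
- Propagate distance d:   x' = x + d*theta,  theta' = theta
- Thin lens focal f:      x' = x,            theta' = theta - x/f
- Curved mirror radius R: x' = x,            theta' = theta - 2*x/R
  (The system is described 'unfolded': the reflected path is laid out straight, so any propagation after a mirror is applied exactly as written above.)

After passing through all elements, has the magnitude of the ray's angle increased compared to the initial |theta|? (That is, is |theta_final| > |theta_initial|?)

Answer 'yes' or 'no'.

Answer: yes

Derivation:
Initial: x=3.0000 theta=-0.1000
After 1 (propagate distance d=31): x=-0.1000 theta=-0.1000
After 2 (thin lens f=31): x=-0.1000 theta=-3/31 (≈-0.0968)
After 3 (propagate distance d=23): x=-721/310 (≈-2.3258) theta=-3/31 (≈-0.0968)
After 4 (thin lens f=-21): x=-721/310 (≈-2.3258) theta=-193/930 (≈-0.2075)
After 5 (propagate distance d=33): x=-1422/155 (≈-9.1742) theta=-193/930 (≈-0.2075)
After 6 (thin lens f=-16): x=-1422/155 (≈-9.1742) theta=-581/744 (≈-0.7809)
After 7 (propagate distance d=24): x=-4327/155 (≈-27.9161) theta=-581/744 (≈-0.7809)
After 8 (thin lens f=10): x=-4327/155 (≈-27.9161) theta=37399/18600 (≈2.0107)
After 9 (propagate distance d=15 (to screen)): x=2783/1240 (≈2.2444) theta=37399/18600 (≈2.0107)
|theta_initial|=0.1000 |theta_final|=37399/18600 (≈2.0107) -> increased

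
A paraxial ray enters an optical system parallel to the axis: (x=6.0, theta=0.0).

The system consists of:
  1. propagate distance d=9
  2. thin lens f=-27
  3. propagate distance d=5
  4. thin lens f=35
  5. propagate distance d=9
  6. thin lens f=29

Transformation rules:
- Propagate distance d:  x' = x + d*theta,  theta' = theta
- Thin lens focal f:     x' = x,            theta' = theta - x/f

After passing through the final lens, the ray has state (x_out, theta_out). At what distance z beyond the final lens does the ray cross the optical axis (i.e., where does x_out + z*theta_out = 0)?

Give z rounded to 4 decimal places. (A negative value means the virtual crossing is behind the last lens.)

Answer: 31.3802

Derivation:
Initial: x=6.0000 theta=0.0000
After 1 (propagate distance d=9): x=6.0000 theta=0.0000
After 2 (thin lens f=-27): x=6.0000 theta=2/9 (≈0.2222)
After 3 (propagate distance d=5): x=64/9 (≈7.1111) theta=2/9 (≈0.2222)
After 4 (thin lens f=35): x=64/9 (≈7.1111) theta=2/105 (≈0.0190)
After 5 (propagate distance d=9): x=2294/315 (≈7.2825) theta=2/105 (≈0.0190)
After 6 (thin lens f=29): x=2294/315 (≈7.2825) theta=-424/1827 (≈-0.2321)
z_focus = -x_out/theta_out = -(2294/315)/(-424/1827) = 33263/1060 ≈ 31.3802
Rounded to 4 decimal places: z = 31.3802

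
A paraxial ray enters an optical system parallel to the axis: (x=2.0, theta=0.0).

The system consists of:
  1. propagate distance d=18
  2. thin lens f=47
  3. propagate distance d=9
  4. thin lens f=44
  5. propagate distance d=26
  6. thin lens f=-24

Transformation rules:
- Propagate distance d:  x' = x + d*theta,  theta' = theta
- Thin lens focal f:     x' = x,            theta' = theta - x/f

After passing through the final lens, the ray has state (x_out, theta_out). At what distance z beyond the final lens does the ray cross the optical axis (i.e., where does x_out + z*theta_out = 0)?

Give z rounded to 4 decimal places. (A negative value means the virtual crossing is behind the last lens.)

Initial: x=2.0000 theta=0.0000
After 1 (propagate distance d=18): x=2.0000 theta=0.0000
After 2 (thin lens f=47): x=2.0000 theta=-2/47 (≈-0.0426)
After 3 (propagate distance d=9): x=76/47 (≈1.6170) theta=-2/47 (≈-0.0426)
After 4 (thin lens f=44): x=76/47 (≈1.6170) theta=-41/517 (≈-0.0793)
After 5 (propagate distance d=26): x=-230/517 (≈-0.4449) theta=-41/517 (≈-0.0793)
After 6 (thin lens f=-24): x=-230/517 (≈-0.4449) theta=-607/6204 (≈-0.0978)
z_focus = -x_out/theta_out = -(-230/517)/(-607/6204) = -2760/607 ≈ -4.5470
Rounded to 4 decimal places: z = -4.5470

Answer: -4.5470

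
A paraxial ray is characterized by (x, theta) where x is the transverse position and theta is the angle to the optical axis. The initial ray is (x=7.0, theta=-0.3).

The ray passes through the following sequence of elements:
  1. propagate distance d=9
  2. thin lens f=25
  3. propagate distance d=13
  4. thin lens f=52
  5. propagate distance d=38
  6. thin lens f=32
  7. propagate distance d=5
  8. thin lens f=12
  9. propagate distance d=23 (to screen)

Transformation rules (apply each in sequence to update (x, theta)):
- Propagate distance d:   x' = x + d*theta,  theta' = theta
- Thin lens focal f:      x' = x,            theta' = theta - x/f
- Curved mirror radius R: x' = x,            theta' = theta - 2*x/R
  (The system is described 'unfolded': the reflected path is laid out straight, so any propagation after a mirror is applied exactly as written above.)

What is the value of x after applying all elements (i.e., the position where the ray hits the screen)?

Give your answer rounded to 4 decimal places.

Initial: x=7.0000 theta=-0.3000
After 1 (propagate distance d=9): x=4.3000 theta=-0.3000
After 2 (thin lens f=25): x=4.3000 theta=-0.4720
After 3 (propagate distance d=13): x=-1.8360 theta=-0.4720
After 4 (thin lens f=52): x=-1.8360 theta=-5677/13000 (≈-0.4367)
After 5 (propagate distance d=38): x=-119797/6500 (≈-18.4303) theta=-5677/13000 (≈-0.4367)
After 6 (thin lens f=32): x=-119797/6500 (≈-18.4303) theta=5793/41600 (≈0.1393)
After 7 (propagate distance d=5): x=-3688679/208000 (≈-17.7340) theta=5793/41600 (≈0.1393)
After 8 (thin lens f=12): x=-3688679/208000 (≈-17.7340) theta=4036259/2496000 (≈1.6171)
After 9 (propagate distance d=23 (to screen)): x=48569809/2496000 (≈19.4591) theta=4036259/2496000 (≈1.6171)
Rounded to 4 decimal places: x = 19.4591

Answer: 19.4591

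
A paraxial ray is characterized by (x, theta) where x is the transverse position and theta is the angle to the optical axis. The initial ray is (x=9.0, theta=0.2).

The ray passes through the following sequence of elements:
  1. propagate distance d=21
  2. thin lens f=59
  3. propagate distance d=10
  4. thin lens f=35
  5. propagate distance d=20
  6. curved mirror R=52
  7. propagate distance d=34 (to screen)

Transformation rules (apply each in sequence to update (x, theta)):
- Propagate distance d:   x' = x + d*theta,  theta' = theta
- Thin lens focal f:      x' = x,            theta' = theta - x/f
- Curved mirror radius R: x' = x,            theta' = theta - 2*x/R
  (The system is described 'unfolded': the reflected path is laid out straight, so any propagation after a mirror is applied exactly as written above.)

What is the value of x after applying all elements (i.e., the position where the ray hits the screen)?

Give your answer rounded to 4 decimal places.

Answer: -14.9625

Derivation:
Initial: x=9.0000 theta=0.2000
After 1 (propagate distance d=21): x=13.2000 theta=0.2000
After 2 (thin lens f=59): x=13.2000 theta=-7/295 (≈-0.0237)
After 3 (propagate distance d=10): x=3824/295 (≈12.9627) theta=-7/295 (≈-0.0237)
After 4 (thin lens f=35): x=3824/295 (≈12.9627) theta=-4069/10325 (≈-0.3941)
After 5 (propagate distance d=20): x=10492/2065 (≈5.0809) theta=-4069/10325 (≈-0.3941)
After 6 (curved mirror R=52): x=10492/2065 (≈5.0809) theta=-79127/134225 (≈-0.5895)
After 7 (propagate distance d=34 (to screen)): x=-2008338/134225 (≈-14.9625) theta=-79127/134225 (≈-0.5895)
Rounded to 4 decimal places: x = -14.9625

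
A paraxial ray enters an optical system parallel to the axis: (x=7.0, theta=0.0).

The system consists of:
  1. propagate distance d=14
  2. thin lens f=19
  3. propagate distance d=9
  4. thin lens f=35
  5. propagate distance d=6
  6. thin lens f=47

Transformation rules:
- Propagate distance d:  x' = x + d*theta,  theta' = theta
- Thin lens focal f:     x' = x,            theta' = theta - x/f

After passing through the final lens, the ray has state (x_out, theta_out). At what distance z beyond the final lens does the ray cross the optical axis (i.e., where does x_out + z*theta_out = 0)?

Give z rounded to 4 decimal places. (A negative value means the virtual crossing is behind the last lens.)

Answer: 1.7130

Derivation:
Initial: x=7.0000 theta=0.0000
After 1 (propagate distance d=14): x=7.0000 theta=0.0000
After 2 (thin lens f=19): x=7.0000 theta=-7/19 (≈-0.3684)
After 3 (propagate distance d=9): x=70/19 (≈3.6842) theta=-7/19 (≈-0.3684)
After 4 (thin lens f=35): x=70/19 (≈3.6842) theta=-9/19 (≈-0.4737)
After 5 (propagate distance d=6): x=16/19 (≈0.8421) theta=-9/19 (≈-0.4737)
After 6 (thin lens f=47): x=16/19 (≈0.8421) theta=-439/893 (≈-0.4916)
z_focus = -x_out/theta_out = -(16/19)/(-439/893) = 752/439 ≈ 1.7130
Rounded to 4 decimal places: z = 1.7130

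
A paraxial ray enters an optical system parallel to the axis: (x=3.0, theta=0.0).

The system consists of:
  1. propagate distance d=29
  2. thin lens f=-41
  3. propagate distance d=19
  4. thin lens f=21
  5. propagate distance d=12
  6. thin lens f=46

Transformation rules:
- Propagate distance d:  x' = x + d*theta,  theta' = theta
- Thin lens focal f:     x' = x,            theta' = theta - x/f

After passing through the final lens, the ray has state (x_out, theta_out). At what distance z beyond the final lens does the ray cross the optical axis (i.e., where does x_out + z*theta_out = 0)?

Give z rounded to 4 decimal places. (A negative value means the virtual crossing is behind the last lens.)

Answer: 14.0882

Derivation:
Initial: x=3.0000 theta=0.0000
After 1 (propagate distance d=29): x=3.0000 theta=0.0000
After 2 (thin lens f=-41): x=3.0000 theta=3/41 (≈0.0732)
After 3 (propagate distance d=19): x=180/41 (≈4.3902) theta=3/41 (≈0.0732)
After 4 (thin lens f=21): x=180/41 (≈4.3902) theta=-39/287 (≈-0.1359)
After 5 (propagate distance d=12): x=792/287 (≈2.7596) theta=-39/287 (≈-0.1359)
After 6 (thin lens f=46): x=792/287 (≈2.7596) theta=-1293/6601 (≈-0.1959)
z_focus = -x_out/theta_out = -(792/287)/(-1293/6601) = 6072/431 ≈ 14.0882
Rounded to 4 decimal places: z = 14.0882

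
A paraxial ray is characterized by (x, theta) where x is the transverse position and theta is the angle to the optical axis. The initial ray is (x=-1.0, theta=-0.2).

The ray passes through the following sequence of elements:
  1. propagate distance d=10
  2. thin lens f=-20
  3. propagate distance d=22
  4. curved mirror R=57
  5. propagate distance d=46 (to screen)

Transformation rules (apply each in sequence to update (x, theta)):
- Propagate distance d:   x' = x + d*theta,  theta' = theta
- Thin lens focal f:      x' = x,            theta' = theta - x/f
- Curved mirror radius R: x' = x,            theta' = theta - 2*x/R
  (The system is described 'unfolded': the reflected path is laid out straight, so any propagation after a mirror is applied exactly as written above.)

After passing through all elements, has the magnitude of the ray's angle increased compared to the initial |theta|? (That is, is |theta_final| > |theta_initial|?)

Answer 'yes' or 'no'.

Answer: no

Derivation:
Initial: x=-1.0000 theta=-0.2000
After 1 (propagate distance d=10): x=-3.0000 theta=-0.2000
After 2 (thin lens f=-20): x=-3.0000 theta=-0.3500
After 3 (propagate distance d=22): x=-10.7000 theta=-0.3500
After 4 (curved mirror R=57): x=-10.7000 theta=29/1140 (≈0.0254)
After 5 (propagate distance d=46 (to screen)): x=-2716/285 (≈-9.5298) theta=29/1140 (≈0.0254)
|theta_initial|=0.2000 |theta_final|=29/1140 (≈0.0254) -> not increased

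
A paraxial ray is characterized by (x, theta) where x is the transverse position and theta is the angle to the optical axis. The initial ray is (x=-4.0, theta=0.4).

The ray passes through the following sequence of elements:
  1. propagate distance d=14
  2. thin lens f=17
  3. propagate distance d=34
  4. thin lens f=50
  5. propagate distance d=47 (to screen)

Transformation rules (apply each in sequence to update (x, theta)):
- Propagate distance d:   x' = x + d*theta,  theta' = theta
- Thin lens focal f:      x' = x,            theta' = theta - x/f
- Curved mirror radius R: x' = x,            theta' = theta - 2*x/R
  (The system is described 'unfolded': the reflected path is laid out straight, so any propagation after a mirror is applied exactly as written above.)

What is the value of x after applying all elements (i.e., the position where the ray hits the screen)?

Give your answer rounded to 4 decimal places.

Answer: 15.0965

Derivation:
Initial: x=-4.0000 theta=0.4000
After 1 (propagate distance d=14): x=1.6000 theta=0.4000
After 2 (thin lens f=17): x=1.6000 theta=26/85 (≈0.3059)
After 3 (propagate distance d=34): x=12.0000 theta=26/85 (≈0.3059)
After 4 (thin lens f=50): x=12.0000 theta=28/425 (≈0.0659)
After 5 (propagate distance d=47 (to screen)): x=6416/425 (≈15.0965) theta=28/425 (≈0.0659)
Rounded to 4 decimal places: x = 15.0965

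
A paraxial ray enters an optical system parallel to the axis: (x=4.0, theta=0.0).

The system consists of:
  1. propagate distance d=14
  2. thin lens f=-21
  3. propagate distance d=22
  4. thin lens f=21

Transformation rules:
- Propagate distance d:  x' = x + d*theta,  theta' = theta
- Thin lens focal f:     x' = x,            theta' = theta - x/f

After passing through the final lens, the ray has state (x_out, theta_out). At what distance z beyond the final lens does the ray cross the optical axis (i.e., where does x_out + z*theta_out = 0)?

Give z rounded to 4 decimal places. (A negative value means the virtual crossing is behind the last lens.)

Initial: x=4.0000 theta=0.0000
After 1 (propagate distance d=14): x=4.0000 theta=0.0000
After 2 (thin lens f=-21): x=4.0000 theta=4/21 (≈0.1905)
After 3 (propagate distance d=22): x=172/21 (≈8.1905) theta=4/21 (≈0.1905)
After 4 (thin lens f=21): x=172/21 (≈8.1905) theta=-88/441 (≈-0.1995)
z_focus = -x_out/theta_out = -(172/21)/(-88/441) = 903/22 ≈ 41.0455
Rounded to 4 decimal places: z = 41.0455

Answer: 41.0455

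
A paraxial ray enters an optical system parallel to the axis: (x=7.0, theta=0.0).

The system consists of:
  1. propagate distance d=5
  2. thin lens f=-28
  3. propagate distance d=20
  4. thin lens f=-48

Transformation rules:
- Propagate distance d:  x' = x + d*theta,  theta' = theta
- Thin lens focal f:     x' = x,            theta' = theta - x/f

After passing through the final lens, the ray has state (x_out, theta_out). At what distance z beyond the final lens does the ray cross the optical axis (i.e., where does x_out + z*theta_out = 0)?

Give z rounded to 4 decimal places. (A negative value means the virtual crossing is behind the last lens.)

Answer: -24.0000

Derivation:
Initial: x=7.0000 theta=0.0000
After 1 (propagate distance d=5): x=7.0000 theta=0.0000
After 2 (thin lens f=-28): x=7.0000 theta=0.2500
After 3 (propagate distance d=20): x=12.0000 theta=0.2500
After 4 (thin lens f=-48): x=12.0000 theta=0.5000
z_focus = -x_out/theta_out = -(12.0000)/(0.5000) = -24.0000
Rounded to 4 decimal places: z = -24.0000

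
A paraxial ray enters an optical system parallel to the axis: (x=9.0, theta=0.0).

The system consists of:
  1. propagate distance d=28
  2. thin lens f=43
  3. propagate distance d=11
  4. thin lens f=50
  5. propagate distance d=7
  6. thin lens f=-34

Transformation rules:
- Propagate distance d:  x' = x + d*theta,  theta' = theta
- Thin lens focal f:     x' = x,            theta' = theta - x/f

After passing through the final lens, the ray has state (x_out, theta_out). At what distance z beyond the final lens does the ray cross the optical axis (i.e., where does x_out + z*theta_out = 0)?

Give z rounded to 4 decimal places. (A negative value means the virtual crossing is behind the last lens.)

Answer: 19.7980

Derivation:
Initial: x=9.0000 theta=0.0000
After 1 (propagate distance d=28): x=9.0000 theta=0.0000
After 2 (thin lens f=43): x=9.0000 theta=-9/43 (≈-0.2093)
After 3 (propagate distance d=11): x=288/43 (≈6.6977) theta=-9/43 (≈-0.2093)
After 4 (thin lens f=50): x=288/43 (≈6.6977) theta=-369/1075 (≈-0.3433)
After 5 (propagate distance d=7): x=4617/1075 (≈4.2949) theta=-369/1075 (≈-0.3433)
After 6 (thin lens f=-34): x=4617/1075 (≈4.2949) theta=-7929/36550 (≈-0.2169)
z_focus = -x_out/theta_out = -(4617/1075)/(-7929/36550) = 17442/881 ≈ 19.7980
Rounded to 4 decimal places: z = 19.7980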